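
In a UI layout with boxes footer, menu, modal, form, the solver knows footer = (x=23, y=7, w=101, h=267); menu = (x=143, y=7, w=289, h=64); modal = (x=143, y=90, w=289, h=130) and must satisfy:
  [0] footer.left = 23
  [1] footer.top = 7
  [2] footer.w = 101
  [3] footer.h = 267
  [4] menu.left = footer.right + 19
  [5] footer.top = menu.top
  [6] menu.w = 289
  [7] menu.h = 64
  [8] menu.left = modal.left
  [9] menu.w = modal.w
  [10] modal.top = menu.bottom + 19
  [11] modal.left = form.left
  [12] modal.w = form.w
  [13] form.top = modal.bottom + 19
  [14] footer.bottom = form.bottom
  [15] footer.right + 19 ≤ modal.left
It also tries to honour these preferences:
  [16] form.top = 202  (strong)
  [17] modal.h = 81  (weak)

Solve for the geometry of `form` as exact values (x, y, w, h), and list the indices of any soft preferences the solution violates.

form = (x=143, y=239, w=289, h=35)
violated soft preferences: 16, 17

1. form.x = 143  [modal.left = form.left]
2. form.w = 289  [modal.w = form.w]
3. form.y = 239  [form.top = modal.bottom + 19]
4. form.h = 35  [footer.bottom = form.bottom]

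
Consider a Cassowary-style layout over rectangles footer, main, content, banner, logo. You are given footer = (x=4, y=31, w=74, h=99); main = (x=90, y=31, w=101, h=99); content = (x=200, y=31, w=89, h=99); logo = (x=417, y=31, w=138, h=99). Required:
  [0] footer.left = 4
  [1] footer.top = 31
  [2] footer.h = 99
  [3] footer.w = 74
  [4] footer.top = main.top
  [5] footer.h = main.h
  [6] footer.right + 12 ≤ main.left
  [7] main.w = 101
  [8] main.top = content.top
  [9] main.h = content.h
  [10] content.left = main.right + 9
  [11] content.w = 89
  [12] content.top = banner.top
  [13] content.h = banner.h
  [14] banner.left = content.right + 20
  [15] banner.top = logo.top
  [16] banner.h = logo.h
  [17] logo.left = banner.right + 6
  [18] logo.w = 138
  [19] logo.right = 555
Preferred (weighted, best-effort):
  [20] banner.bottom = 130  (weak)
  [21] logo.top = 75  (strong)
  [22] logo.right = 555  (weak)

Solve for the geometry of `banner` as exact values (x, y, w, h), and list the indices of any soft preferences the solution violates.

banner = (x=309, y=31, w=102, h=99)
violated soft preferences: 21

1. banner.y = 31  [content.top = banner.top]
2. banner.h = 99  [content.h = banner.h]
3. banner.x = 309  [banner.left = content.right + 20]
4. banner.w = 102  [logo.left = banner.right + 6]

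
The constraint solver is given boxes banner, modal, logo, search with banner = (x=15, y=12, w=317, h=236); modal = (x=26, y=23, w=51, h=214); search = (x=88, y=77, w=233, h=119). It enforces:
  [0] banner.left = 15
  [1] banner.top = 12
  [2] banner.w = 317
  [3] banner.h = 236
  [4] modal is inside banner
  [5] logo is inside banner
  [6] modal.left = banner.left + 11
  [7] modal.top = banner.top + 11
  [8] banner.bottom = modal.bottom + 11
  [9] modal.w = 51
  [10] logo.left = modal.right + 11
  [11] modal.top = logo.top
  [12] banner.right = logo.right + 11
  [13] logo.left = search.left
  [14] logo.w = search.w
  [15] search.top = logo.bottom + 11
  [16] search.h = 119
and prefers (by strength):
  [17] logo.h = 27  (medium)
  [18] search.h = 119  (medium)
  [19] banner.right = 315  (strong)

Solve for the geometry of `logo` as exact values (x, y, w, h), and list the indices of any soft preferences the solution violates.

logo = (x=88, y=23, w=233, h=43)
violated soft preferences: 17, 19

1. logo.x = 88  [logo.left = modal.right + 11]
2. logo.y = 23  [modal.top = logo.top]
3. logo.w = 233  [banner.right = logo.right + 11]
4. logo.h = 43  [search.top = logo.bottom + 11]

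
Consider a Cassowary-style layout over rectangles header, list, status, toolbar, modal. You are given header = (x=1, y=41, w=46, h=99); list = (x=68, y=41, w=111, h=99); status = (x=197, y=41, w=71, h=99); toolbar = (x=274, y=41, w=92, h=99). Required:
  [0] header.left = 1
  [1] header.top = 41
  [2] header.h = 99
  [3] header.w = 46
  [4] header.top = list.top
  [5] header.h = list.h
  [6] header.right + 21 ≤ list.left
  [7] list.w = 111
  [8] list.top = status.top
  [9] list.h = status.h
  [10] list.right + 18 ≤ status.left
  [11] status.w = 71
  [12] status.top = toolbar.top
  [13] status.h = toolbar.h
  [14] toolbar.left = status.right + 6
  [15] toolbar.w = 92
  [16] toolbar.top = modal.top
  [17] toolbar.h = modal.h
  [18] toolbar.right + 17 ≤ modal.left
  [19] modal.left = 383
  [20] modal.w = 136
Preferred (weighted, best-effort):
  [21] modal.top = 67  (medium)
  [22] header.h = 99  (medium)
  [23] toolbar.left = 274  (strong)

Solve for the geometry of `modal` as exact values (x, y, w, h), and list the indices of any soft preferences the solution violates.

1. modal.y = 41  [toolbar.top = modal.top]
2. modal.h = 99  [toolbar.h = modal.h]
3. modal.x = 383  [modal.left = 383]
4. modal.w = 136  [modal.w = 136]

modal = (x=383, y=41, w=136, h=99)
violated soft preferences: 21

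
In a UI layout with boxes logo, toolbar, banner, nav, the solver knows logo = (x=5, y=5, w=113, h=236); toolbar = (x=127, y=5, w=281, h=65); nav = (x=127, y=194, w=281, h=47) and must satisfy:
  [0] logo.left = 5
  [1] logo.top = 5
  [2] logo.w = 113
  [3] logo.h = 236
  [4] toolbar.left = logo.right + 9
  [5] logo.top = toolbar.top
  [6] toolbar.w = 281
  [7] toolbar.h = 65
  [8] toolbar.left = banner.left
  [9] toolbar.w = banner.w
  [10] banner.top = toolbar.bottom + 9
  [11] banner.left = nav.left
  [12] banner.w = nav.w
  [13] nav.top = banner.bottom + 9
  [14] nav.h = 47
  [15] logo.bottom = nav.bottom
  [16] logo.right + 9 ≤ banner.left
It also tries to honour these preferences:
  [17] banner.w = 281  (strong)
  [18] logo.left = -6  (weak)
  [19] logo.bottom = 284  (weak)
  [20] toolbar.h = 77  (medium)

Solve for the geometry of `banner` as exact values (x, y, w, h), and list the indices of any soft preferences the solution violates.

1. banner.x = 127  [toolbar.left = banner.left]
2. banner.w = 281  [toolbar.w = banner.w]
3. banner.y = 79  [banner.top = toolbar.bottom + 9]
4. banner.h = 106  [nav.top = banner.bottom + 9]

banner = (x=127, y=79, w=281, h=106)
violated soft preferences: 18, 19, 20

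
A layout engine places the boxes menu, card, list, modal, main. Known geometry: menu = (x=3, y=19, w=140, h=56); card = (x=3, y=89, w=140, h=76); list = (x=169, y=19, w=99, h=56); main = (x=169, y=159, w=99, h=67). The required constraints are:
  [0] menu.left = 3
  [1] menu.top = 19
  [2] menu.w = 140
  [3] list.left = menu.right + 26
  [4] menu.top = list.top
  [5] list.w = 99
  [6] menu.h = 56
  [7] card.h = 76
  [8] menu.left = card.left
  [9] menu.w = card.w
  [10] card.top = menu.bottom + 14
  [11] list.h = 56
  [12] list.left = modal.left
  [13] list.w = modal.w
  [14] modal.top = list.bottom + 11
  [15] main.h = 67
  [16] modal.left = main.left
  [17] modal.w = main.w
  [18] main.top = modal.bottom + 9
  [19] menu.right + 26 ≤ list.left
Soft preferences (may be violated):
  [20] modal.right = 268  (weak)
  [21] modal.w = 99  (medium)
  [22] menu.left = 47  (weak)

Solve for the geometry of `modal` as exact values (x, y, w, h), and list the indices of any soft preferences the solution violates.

modal = (x=169, y=86, w=99, h=64)
violated soft preferences: 22

1. modal.x = 169  [list.left = modal.left]
2. modal.w = 99  [list.w = modal.w]
3. modal.y = 86  [modal.top = list.bottom + 11]
4. modal.h = 64  [main.top = modal.bottom + 9]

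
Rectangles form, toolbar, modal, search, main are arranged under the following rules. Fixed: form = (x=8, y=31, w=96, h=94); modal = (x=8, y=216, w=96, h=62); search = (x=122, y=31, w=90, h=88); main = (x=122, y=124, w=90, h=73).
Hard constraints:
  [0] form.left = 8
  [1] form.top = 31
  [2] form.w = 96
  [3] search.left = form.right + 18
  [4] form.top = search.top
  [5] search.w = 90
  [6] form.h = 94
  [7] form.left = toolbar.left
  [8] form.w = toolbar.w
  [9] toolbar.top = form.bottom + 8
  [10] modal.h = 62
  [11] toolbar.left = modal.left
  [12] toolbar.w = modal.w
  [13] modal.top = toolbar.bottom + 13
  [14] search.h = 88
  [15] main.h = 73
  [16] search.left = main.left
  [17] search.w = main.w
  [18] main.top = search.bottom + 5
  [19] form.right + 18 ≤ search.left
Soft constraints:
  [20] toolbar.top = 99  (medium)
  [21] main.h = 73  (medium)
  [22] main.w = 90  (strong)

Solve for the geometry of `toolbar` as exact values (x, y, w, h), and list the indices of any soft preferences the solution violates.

toolbar = (x=8, y=133, w=96, h=70)
violated soft preferences: 20

1. toolbar.x = 8  [form.left = toolbar.left]
2. toolbar.w = 96  [form.w = toolbar.w]
3. toolbar.y = 133  [toolbar.top = form.bottom + 8]
4. toolbar.h = 70  [modal.top = toolbar.bottom + 13]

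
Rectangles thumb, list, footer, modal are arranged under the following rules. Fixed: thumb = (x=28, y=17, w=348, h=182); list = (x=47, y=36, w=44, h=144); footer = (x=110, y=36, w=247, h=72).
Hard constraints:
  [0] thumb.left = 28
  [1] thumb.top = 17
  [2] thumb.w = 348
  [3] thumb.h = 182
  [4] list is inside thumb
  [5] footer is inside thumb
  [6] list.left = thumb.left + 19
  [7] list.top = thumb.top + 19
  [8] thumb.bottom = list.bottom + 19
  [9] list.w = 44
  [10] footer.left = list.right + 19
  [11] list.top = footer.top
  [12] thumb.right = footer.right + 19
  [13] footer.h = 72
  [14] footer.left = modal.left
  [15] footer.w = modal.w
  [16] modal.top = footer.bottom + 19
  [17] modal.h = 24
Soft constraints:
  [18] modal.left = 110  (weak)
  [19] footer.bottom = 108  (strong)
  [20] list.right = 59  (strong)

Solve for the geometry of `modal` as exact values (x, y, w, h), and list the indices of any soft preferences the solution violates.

1. modal.x = 110  [footer.left = modal.left]
2. modal.w = 247  [footer.w = modal.w]
3. modal.y = 127  [modal.top = footer.bottom + 19]
4. modal.h = 24  [modal.h = 24]

modal = (x=110, y=127, w=247, h=24)
violated soft preferences: 20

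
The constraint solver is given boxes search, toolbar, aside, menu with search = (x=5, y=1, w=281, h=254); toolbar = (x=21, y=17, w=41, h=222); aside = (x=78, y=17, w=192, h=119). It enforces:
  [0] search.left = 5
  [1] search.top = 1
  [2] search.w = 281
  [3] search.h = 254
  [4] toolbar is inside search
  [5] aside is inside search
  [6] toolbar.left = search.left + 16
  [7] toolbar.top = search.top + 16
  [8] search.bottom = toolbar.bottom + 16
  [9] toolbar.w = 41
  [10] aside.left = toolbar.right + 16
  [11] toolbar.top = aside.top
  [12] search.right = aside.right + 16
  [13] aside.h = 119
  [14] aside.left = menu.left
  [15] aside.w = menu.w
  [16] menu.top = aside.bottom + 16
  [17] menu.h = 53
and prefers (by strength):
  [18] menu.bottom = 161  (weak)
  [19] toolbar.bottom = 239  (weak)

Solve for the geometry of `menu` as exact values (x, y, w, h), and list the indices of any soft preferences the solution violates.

menu = (x=78, y=152, w=192, h=53)
violated soft preferences: 18

1. menu.x = 78  [aside.left = menu.left]
2. menu.w = 192  [aside.w = menu.w]
3. menu.y = 152  [menu.top = aside.bottom + 16]
4. menu.h = 53  [menu.h = 53]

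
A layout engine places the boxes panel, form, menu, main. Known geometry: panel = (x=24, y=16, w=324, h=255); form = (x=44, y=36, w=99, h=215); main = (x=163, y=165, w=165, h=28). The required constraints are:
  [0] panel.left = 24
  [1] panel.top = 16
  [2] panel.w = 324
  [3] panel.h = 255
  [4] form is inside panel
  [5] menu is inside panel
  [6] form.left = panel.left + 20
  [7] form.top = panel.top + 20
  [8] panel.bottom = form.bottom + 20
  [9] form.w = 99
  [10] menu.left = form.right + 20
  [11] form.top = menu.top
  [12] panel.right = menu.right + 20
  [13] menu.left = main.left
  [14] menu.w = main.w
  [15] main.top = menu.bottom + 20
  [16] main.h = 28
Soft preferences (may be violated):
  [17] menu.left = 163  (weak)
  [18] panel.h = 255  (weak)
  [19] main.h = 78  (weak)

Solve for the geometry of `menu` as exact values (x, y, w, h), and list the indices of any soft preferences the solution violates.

1. menu.x = 163  [menu.left = form.right + 20]
2. menu.y = 36  [form.top = menu.top]
3. menu.w = 165  [panel.right = menu.right + 20]
4. menu.h = 109  [main.top = menu.bottom + 20]

menu = (x=163, y=36, w=165, h=109)
violated soft preferences: 19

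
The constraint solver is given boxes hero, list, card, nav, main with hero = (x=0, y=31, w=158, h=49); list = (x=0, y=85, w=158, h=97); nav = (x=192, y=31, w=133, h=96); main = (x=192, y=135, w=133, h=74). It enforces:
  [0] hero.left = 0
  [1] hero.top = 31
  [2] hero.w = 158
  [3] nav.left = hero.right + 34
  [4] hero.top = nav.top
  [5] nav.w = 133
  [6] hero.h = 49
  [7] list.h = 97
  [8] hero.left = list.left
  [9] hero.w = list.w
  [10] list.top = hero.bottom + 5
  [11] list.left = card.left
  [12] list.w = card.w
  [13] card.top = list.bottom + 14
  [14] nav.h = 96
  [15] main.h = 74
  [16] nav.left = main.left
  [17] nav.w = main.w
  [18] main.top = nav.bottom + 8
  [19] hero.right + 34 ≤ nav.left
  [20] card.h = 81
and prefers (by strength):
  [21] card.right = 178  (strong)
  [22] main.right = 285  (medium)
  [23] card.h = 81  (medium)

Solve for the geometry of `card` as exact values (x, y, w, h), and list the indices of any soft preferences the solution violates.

1. card.x = 0  [list.left = card.left]
2. card.w = 158  [list.w = card.w]
3. card.y = 196  [card.top = list.bottom + 14]
4. card.h = 81  [card.h = 81]

card = (x=0, y=196, w=158, h=81)
violated soft preferences: 21, 22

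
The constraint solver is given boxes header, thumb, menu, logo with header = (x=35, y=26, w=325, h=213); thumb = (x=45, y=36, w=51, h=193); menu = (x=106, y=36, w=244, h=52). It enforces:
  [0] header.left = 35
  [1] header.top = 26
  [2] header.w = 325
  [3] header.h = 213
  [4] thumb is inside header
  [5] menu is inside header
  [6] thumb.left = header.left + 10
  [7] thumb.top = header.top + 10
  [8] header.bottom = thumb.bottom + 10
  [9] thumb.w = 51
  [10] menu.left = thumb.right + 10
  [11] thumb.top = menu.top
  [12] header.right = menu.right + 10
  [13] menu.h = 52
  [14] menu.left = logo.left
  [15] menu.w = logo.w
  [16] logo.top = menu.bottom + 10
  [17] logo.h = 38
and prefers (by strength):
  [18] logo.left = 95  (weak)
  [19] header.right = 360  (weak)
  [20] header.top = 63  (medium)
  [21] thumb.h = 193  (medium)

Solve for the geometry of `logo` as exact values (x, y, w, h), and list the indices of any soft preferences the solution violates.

1. logo.x = 106  [menu.left = logo.left]
2. logo.w = 244  [menu.w = logo.w]
3. logo.y = 98  [logo.top = menu.bottom + 10]
4. logo.h = 38  [logo.h = 38]

logo = (x=106, y=98, w=244, h=38)
violated soft preferences: 18, 20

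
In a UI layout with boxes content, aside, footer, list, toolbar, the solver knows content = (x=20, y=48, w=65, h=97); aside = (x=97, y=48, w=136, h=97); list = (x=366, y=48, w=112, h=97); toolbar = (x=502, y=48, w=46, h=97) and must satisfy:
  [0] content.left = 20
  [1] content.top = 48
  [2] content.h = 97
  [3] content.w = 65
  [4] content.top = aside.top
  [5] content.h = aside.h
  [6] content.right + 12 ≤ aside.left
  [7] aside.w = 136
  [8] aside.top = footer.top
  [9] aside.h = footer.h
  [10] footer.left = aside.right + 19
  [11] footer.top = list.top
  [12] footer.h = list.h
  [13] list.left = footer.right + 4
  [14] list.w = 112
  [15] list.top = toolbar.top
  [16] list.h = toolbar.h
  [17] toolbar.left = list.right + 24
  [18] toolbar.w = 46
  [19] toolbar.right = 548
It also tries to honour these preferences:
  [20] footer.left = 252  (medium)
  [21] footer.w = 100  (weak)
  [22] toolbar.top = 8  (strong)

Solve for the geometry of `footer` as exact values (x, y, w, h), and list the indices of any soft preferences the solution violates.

1. footer.y = 48  [aside.top = footer.top]
2. footer.h = 97  [aside.h = footer.h]
3. footer.x = 252  [footer.left = aside.right + 19]
4. footer.w = 110  [list.left = footer.right + 4]

footer = (x=252, y=48, w=110, h=97)
violated soft preferences: 21, 22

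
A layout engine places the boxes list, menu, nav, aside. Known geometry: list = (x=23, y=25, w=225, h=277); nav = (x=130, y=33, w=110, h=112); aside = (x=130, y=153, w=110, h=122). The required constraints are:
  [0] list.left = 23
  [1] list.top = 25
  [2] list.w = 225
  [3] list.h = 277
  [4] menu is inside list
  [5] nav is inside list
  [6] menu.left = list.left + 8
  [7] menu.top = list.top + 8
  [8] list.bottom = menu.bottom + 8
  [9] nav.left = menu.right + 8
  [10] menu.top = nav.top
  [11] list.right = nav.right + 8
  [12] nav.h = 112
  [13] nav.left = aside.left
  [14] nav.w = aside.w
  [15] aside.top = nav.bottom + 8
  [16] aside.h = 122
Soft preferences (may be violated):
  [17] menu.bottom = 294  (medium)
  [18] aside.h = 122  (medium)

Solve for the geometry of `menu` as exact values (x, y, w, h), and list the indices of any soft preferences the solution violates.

menu = (x=31, y=33, w=91, h=261)
violated soft preferences: none

1. menu.x = 31  [menu.left = list.left + 8]
2. menu.y = 33  [menu.top = list.top + 8]
3. menu.h = 261  [list.bottom = menu.bottom + 8]
4. menu.w = 91  [nav.left = menu.right + 8]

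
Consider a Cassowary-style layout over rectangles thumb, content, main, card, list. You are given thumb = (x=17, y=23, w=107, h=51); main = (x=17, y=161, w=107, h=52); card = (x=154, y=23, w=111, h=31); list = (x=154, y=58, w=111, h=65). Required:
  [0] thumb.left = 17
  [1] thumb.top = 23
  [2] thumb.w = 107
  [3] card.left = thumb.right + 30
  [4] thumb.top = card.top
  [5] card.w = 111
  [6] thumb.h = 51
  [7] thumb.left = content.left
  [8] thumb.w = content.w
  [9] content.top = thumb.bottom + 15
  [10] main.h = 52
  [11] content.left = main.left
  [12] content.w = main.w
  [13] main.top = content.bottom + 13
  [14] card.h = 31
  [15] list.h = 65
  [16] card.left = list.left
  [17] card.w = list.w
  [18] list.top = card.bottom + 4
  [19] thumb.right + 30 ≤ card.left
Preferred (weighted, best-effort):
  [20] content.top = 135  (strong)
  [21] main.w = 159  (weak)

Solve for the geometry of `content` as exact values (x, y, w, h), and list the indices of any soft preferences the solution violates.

1. content.x = 17  [thumb.left = content.left]
2. content.w = 107  [thumb.w = content.w]
3. content.y = 89  [content.top = thumb.bottom + 15]
4. content.h = 59  [main.top = content.bottom + 13]

content = (x=17, y=89, w=107, h=59)
violated soft preferences: 20, 21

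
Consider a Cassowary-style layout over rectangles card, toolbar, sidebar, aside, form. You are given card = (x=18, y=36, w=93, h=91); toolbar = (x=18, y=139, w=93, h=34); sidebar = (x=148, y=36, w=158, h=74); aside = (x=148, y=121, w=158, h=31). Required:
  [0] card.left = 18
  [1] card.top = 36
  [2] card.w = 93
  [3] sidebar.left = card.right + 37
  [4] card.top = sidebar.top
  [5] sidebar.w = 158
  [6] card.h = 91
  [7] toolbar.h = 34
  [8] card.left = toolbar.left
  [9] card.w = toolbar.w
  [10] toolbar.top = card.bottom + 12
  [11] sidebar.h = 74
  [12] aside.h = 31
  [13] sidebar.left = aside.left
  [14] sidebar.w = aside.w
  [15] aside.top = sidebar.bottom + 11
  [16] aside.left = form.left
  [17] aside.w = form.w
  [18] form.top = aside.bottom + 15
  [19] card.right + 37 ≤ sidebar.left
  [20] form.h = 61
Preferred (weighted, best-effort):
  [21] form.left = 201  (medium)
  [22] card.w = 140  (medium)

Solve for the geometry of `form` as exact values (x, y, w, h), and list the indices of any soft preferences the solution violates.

form = (x=148, y=167, w=158, h=61)
violated soft preferences: 21, 22

1. form.x = 148  [aside.left = form.left]
2. form.w = 158  [aside.w = form.w]
3. form.y = 167  [form.top = aside.bottom + 15]
4. form.h = 61  [form.h = 61]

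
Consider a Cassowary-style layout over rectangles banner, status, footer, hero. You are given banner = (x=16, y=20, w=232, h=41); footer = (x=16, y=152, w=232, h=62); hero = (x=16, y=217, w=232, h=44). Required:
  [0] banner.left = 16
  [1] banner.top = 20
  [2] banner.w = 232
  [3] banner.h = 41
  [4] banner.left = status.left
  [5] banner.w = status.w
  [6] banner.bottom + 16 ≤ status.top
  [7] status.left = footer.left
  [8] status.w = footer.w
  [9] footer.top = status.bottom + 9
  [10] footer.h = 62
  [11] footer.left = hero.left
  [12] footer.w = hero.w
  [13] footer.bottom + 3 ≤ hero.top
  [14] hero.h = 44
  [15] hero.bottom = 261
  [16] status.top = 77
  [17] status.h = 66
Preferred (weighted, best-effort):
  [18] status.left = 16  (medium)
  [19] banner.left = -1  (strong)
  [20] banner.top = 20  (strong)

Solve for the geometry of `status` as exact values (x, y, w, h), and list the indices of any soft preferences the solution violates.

1. status.x = 16  [banner.left = status.left]
2. status.w = 232  [banner.w = status.w]
3. status.y = 77  [status.top = 77]
4. status.h = 66  [status.h = 66]

status = (x=16, y=77, w=232, h=66)
violated soft preferences: 19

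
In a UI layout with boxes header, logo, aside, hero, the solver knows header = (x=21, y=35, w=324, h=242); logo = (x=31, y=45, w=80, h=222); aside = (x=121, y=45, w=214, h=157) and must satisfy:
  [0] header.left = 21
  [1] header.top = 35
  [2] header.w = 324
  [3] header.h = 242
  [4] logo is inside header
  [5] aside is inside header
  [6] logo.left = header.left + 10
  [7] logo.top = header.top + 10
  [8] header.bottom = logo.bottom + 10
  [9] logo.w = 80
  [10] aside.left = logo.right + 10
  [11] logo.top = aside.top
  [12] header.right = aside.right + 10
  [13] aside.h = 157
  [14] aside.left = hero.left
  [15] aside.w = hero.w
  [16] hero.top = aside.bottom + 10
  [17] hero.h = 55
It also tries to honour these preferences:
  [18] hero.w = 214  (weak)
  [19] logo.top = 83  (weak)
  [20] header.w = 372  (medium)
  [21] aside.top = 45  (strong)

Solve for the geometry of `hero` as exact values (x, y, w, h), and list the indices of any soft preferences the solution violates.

hero = (x=121, y=212, w=214, h=55)
violated soft preferences: 19, 20

1. hero.x = 121  [aside.left = hero.left]
2. hero.w = 214  [aside.w = hero.w]
3. hero.y = 212  [hero.top = aside.bottom + 10]
4. hero.h = 55  [hero.h = 55]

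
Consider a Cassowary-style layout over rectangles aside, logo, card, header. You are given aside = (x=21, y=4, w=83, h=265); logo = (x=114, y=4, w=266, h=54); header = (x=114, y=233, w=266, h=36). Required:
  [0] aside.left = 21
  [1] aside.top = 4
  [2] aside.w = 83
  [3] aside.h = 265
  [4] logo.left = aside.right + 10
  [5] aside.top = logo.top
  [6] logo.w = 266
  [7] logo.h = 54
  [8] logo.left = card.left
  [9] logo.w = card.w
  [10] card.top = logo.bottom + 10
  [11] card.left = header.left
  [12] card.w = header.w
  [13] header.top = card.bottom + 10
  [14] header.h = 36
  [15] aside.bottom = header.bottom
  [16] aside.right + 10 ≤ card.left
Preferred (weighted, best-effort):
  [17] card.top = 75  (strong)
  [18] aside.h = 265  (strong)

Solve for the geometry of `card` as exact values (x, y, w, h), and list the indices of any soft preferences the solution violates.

1. card.x = 114  [logo.left = card.left]
2. card.w = 266  [logo.w = card.w]
3. card.y = 68  [card.top = logo.bottom + 10]
4. card.h = 155  [header.top = card.bottom + 10]

card = (x=114, y=68, w=266, h=155)
violated soft preferences: 17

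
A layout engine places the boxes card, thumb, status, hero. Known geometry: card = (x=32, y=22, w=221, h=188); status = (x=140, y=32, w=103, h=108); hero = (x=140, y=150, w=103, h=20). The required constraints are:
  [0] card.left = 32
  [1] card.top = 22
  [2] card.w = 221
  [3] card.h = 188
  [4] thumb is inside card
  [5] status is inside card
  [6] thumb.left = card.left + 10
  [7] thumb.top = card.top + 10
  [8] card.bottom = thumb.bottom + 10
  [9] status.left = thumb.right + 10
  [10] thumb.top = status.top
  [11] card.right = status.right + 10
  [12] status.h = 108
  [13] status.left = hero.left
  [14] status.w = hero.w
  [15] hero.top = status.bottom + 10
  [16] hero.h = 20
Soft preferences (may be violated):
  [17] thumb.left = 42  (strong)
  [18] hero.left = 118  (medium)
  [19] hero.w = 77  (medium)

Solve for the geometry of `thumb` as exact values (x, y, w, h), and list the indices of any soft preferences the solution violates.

thumb = (x=42, y=32, w=88, h=168)
violated soft preferences: 18, 19

1. thumb.x = 42  [thumb.left = card.left + 10]
2. thumb.y = 32  [thumb.top = card.top + 10]
3. thumb.h = 168  [card.bottom = thumb.bottom + 10]
4. thumb.w = 88  [status.left = thumb.right + 10]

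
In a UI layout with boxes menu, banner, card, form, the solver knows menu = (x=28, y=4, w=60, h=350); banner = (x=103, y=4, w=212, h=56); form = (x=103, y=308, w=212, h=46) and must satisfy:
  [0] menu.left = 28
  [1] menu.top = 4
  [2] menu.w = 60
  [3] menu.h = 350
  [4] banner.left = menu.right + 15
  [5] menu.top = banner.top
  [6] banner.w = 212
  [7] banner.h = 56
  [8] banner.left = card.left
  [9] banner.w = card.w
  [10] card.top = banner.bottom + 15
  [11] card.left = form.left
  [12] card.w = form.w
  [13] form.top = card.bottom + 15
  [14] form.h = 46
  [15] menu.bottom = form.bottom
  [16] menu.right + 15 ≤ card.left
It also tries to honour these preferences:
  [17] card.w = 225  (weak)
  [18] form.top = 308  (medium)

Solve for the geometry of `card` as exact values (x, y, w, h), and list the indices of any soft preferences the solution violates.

card = (x=103, y=75, w=212, h=218)
violated soft preferences: 17

1. card.x = 103  [banner.left = card.left]
2. card.w = 212  [banner.w = card.w]
3. card.y = 75  [card.top = banner.bottom + 15]
4. card.h = 218  [form.top = card.bottom + 15]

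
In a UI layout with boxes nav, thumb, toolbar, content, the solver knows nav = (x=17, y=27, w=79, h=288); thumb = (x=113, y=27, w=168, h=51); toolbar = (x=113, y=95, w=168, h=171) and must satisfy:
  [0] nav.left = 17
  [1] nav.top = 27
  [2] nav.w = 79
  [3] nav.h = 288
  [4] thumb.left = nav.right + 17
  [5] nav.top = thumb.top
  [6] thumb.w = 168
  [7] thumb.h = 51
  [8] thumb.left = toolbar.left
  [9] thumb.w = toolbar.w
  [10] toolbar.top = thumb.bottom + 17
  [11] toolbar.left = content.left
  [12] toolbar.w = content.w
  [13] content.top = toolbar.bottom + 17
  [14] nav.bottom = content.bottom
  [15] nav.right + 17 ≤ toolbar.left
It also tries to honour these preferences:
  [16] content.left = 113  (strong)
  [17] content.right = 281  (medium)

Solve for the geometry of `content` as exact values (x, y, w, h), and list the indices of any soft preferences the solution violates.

1. content.x = 113  [toolbar.left = content.left]
2. content.w = 168  [toolbar.w = content.w]
3. content.y = 283  [content.top = toolbar.bottom + 17]
4. content.h = 32  [nav.bottom = content.bottom]

content = (x=113, y=283, w=168, h=32)
violated soft preferences: none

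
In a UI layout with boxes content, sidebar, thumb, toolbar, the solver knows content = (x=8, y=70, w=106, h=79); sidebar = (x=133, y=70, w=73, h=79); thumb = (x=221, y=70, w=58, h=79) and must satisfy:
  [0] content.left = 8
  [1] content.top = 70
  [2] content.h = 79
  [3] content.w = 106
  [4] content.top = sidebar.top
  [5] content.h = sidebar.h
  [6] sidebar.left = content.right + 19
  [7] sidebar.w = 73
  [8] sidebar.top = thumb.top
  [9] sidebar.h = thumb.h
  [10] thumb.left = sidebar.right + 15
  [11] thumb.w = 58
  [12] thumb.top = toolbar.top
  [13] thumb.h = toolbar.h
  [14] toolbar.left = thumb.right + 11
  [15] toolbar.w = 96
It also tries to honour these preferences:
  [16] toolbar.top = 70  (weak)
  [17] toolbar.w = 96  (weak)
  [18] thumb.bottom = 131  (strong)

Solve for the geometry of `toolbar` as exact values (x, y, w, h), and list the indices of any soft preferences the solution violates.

1. toolbar.y = 70  [thumb.top = toolbar.top]
2. toolbar.h = 79  [thumb.h = toolbar.h]
3. toolbar.x = 290  [toolbar.left = thumb.right + 11]
4. toolbar.w = 96  [toolbar.w = 96]

toolbar = (x=290, y=70, w=96, h=79)
violated soft preferences: 18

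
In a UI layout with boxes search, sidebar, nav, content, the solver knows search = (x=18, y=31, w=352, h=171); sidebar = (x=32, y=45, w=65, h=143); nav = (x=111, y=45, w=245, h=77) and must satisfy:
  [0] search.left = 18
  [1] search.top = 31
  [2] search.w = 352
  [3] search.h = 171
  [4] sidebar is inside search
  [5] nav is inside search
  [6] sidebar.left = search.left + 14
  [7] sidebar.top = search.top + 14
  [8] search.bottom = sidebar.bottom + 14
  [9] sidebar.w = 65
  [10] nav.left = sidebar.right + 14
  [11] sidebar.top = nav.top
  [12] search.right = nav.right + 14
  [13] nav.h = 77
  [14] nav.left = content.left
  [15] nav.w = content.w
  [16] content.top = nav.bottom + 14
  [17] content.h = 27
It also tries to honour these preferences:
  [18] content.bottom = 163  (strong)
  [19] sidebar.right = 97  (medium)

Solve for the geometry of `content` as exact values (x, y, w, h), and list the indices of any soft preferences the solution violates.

content = (x=111, y=136, w=245, h=27)
violated soft preferences: none

1. content.x = 111  [nav.left = content.left]
2. content.w = 245  [nav.w = content.w]
3. content.y = 136  [content.top = nav.bottom + 14]
4. content.h = 27  [content.h = 27]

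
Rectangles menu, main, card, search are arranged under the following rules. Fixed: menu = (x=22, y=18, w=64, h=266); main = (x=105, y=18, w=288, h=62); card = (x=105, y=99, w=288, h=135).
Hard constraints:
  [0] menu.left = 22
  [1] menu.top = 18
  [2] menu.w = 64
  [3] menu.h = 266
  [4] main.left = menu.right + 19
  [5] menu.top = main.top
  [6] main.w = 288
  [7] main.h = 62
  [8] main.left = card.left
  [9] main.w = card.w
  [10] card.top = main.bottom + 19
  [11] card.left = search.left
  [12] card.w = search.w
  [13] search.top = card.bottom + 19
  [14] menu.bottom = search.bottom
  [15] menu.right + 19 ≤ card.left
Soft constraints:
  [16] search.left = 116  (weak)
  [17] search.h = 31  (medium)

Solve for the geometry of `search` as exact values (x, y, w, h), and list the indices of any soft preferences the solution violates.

search = (x=105, y=253, w=288, h=31)
violated soft preferences: 16

1. search.x = 105  [card.left = search.left]
2. search.w = 288  [card.w = search.w]
3. search.y = 253  [search.top = card.bottom + 19]
4. search.h = 31  [menu.bottom = search.bottom]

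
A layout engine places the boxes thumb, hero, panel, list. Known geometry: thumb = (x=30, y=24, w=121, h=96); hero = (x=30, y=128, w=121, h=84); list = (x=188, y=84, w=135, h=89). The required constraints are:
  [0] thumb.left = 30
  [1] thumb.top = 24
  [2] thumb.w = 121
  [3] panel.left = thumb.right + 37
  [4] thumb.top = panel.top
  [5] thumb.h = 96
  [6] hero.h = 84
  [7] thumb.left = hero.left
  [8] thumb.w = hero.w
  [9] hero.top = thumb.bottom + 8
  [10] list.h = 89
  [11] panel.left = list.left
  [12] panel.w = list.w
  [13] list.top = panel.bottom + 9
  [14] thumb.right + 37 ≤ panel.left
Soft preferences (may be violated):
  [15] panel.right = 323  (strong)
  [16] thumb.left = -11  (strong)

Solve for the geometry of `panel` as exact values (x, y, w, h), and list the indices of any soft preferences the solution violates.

1. panel.x = 188  [panel.left = thumb.right + 37]
2. panel.y = 24  [thumb.top = panel.top]
3. panel.w = 135  [panel.w = list.w]
4. panel.h = 51  [list.top = panel.bottom + 9]

panel = (x=188, y=24, w=135, h=51)
violated soft preferences: 16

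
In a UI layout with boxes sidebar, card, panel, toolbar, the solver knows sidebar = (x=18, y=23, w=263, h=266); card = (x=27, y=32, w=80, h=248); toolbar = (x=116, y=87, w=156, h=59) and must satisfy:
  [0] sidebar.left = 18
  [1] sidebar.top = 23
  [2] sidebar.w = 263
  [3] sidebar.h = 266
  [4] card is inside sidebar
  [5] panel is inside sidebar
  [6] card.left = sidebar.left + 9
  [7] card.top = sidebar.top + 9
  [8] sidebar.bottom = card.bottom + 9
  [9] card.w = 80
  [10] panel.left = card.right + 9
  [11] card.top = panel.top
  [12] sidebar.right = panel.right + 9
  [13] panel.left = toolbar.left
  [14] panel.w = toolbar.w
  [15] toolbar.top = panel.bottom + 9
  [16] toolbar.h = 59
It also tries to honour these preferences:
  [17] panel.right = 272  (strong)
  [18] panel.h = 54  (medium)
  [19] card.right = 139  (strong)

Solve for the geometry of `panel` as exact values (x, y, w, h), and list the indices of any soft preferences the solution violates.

panel = (x=116, y=32, w=156, h=46)
violated soft preferences: 18, 19

1. panel.x = 116  [panel.left = card.right + 9]
2. panel.y = 32  [card.top = panel.top]
3. panel.w = 156  [sidebar.right = panel.right + 9]
4. panel.h = 46  [toolbar.top = panel.bottom + 9]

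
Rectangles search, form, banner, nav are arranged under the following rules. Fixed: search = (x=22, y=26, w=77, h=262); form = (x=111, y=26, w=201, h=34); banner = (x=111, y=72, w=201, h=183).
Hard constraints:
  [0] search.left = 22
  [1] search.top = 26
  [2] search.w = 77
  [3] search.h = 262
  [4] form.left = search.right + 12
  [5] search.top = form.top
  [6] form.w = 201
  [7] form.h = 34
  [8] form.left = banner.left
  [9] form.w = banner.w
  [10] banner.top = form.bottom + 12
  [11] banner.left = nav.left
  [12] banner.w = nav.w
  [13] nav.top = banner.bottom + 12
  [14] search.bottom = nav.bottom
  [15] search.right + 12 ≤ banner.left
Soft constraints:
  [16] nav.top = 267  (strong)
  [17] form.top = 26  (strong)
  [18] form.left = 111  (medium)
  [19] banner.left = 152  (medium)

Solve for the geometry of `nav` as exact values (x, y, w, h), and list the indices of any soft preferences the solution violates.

nav = (x=111, y=267, w=201, h=21)
violated soft preferences: 19

1. nav.x = 111  [banner.left = nav.left]
2. nav.w = 201  [banner.w = nav.w]
3. nav.y = 267  [nav.top = banner.bottom + 12]
4. nav.h = 21  [search.bottom = nav.bottom]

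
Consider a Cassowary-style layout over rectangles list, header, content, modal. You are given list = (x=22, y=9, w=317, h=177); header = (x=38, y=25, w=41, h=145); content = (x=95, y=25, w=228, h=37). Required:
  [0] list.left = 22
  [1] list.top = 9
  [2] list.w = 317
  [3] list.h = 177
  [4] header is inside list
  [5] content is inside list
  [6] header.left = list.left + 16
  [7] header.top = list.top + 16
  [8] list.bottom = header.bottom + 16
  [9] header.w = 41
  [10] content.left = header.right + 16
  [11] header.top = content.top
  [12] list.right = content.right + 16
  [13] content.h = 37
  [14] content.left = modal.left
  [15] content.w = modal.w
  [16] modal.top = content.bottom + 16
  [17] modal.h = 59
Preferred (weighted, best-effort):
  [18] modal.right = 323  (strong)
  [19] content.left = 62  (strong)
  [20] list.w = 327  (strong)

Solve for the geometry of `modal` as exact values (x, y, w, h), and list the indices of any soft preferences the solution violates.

1. modal.x = 95  [content.left = modal.left]
2. modal.w = 228  [content.w = modal.w]
3. modal.y = 78  [modal.top = content.bottom + 16]
4. modal.h = 59  [modal.h = 59]

modal = (x=95, y=78, w=228, h=59)
violated soft preferences: 19, 20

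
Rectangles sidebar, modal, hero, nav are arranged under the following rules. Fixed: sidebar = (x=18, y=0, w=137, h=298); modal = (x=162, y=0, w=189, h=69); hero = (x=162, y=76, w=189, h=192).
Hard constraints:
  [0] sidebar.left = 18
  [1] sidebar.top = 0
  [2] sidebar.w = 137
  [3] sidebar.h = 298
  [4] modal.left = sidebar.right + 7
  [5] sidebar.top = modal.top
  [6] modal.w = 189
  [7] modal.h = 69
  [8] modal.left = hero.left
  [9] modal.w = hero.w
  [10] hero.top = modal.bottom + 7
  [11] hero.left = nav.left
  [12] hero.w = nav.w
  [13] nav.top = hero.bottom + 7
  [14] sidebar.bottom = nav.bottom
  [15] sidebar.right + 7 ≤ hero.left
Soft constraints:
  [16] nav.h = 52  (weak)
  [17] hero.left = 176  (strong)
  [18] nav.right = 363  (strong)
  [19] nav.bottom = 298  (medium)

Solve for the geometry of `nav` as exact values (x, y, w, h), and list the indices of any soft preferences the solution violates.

nav = (x=162, y=275, w=189, h=23)
violated soft preferences: 16, 17, 18

1. nav.x = 162  [hero.left = nav.left]
2. nav.w = 189  [hero.w = nav.w]
3. nav.y = 275  [nav.top = hero.bottom + 7]
4. nav.h = 23  [sidebar.bottom = nav.bottom]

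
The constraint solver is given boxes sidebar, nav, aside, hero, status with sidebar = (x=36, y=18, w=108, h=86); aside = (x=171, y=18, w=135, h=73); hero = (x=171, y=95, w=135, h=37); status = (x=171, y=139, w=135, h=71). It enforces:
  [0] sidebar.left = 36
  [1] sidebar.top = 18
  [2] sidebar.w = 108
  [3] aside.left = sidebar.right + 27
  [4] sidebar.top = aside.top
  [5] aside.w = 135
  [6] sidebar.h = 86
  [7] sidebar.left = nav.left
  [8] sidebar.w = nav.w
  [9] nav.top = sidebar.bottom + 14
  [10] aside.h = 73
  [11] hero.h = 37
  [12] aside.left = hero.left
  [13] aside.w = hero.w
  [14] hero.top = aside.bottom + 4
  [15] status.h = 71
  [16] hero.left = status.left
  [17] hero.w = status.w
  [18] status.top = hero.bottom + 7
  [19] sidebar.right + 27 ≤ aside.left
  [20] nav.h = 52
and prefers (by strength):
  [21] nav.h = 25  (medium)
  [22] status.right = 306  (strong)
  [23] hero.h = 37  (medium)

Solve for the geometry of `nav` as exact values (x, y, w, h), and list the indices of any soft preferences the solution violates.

1. nav.x = 36  [sidebar.left = nav.left]
2. nav.w = 108  [sidebar.w = nav.w]
3. nav.y = 118  [nav.top = sidebar.bottom + 14]
4. nav.h = 52  [nav.h = 52]

nav = (x=36, y=118, w=108, h=52)
violated soft preferences: 21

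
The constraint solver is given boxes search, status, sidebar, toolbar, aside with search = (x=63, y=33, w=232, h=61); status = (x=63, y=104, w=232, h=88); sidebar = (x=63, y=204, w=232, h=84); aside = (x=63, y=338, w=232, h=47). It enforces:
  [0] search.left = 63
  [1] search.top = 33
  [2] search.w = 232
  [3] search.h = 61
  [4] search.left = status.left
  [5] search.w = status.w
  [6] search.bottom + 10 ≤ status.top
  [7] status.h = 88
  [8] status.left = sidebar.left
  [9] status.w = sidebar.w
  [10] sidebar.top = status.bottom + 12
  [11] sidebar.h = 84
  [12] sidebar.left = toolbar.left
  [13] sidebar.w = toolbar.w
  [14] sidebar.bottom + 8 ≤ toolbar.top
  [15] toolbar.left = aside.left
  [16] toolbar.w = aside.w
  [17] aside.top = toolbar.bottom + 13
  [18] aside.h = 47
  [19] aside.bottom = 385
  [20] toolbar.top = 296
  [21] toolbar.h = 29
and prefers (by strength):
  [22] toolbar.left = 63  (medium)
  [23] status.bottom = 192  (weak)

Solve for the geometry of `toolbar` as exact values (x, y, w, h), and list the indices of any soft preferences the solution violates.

1. toolbar.x = 63  [sidebar.left = toolbar.left]
2. toolbar.w = 232  [sidebar.w = toolbar.w]
3. toolbar.y = 296  [toolbar.top = 296]
4. toolbar.h = 29  [toolbar.h = 29]

toolbar = (x=63, y=296, w=232, h=29)
violated soft preferences: none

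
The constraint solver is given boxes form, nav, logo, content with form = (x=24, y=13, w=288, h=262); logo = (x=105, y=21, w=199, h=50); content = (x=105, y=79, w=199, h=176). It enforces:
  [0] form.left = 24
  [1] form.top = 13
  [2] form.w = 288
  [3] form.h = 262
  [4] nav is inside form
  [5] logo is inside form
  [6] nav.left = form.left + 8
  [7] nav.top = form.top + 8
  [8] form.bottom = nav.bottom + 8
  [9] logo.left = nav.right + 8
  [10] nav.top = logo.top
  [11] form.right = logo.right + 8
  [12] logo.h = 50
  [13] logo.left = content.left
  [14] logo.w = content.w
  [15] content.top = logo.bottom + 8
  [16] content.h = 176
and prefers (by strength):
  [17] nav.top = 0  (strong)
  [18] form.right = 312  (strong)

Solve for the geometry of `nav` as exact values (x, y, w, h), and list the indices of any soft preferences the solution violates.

nav = (x=32, y=21, w=65, h=246)
violated soft preferences: 17

1. nav.x = 32  [nav.left = form.left + 8]
2. nav.y = 21  [nav.top = form.top + 8]
3. nav.h = 246  [form.bottom = nav.bottom + 8]
4. nav.w = 65  [logo.left = nav.right + 8]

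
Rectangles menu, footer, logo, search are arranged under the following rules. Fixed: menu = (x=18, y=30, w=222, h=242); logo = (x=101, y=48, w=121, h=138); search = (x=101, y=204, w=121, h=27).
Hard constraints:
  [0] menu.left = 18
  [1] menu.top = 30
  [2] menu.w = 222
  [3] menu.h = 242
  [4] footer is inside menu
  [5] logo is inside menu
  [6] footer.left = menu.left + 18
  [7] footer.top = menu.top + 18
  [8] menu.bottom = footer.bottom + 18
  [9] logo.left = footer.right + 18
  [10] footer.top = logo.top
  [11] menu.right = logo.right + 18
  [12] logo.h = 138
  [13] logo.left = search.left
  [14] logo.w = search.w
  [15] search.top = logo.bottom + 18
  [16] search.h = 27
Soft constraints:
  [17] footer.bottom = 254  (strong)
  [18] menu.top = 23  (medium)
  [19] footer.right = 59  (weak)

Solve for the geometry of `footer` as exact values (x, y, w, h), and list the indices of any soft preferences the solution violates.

1. footer.x = 36  [footer.left = menu.left + 18]
2. footer.y = 48  [footer.top = menu.top + 18]
3. footer.h = 206  [menu.bottom = footer.bottom + 18]
4. footer.w = 47  [logo.left = footer.right + 18]

footer = (x=36, y=48, w=47, h=206)
violated soft preferences: 18, 19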